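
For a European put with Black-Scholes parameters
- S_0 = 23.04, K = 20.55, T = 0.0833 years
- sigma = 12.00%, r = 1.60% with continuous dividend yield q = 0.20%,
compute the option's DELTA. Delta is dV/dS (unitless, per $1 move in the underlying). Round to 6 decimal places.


d1 = 3.3532529392; d2 = 3.3186188520
phi(d1) = 0.0014429132; exp(-qT) = 0.9998334139; exp(-rT) = 0.9986680878
N(-d1) = 0.0003993384
Delta = -exp(-qT) * N(-d1) = -0.9998334139 * 0.0003993384 = -0.000399

Answer: Delta = -0.000399


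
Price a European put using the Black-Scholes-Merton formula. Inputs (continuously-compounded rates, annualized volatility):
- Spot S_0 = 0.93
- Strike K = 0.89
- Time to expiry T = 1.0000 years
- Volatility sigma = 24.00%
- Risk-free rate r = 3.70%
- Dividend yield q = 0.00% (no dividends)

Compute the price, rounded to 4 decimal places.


d1 = (ln(S/K) + (r - q + 0.5*sigma^2) * T) / (sigma * sqrt(T)) = 0.45734635
d2 = d1 - sigma * sqrt(T) = 0.21734635
exp(-rT) = 0.96367614; exp(-qT) = 1.00000000
P = K * exp(-rT) * N(-d2) - S_0 * exp(-qT) * N(-d1)
N(-d1) = 0.32371106; N(-d2) = 0.41396922
P = 0.8900 * 0.96367614 * 0.41396922 - 0.9300 * 1.00000000 * 0.32371106 = 0.0540

Answer: Price = 0.0540


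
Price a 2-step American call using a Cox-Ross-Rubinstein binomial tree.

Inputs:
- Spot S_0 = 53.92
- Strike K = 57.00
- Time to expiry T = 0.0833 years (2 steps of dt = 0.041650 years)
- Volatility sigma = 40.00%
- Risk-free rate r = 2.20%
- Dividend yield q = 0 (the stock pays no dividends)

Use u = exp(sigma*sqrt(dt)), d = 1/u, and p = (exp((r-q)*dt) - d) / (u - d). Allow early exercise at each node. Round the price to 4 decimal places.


Answer: Price = V(0,0) = 1.5234

Derivation:
dt = T/N = 0.041650
u = exp(sigma*sqrt(dt)) = 1.085058; d = 1/u = 0.921610
p = (exp((r-q)*dt) - d) / (u - d) = 0.485212
Discount per step: exp(-r*dt) = 0.999084
Stock lattice S(k, i) with i counting down-moves:
  k=0: S(0,0) = 53.9200
  k=1: S(1,0) = 58.5063; S(1,1) = 49.6932
  k=2: S(2,0) = 63.4827; S(2,1) = 53.9200; S(2,2) = 45.7977
Terminal payoffs V(N, i) = max(S_T - K, 0):
  V(2,0) = 6.482744; V(2,1) = 0.000000; V(2,2) = 0.000000
Backward induction: V(k, i) = exp(-r*dt) * [p * V(k+1, i) + (1-p) * V(k+1, i+1)]; then take max(V_cont, immediate exercise) for American.
  V(1,0) = exp(-r*dt) * [p*6.482744 + (1-p)*0.000000] = 3.142622; exercise = 1.506321; V(1,0) = max -> 3.142622
  V(1,1) = exp(-r*dt) * [p*0.000000 + (1-p)*0.000000] = 0.000000; exercise = 0.000000; V(1,1) = max -> 0.000000
  V(0,0) = exp(-r*dt) * [p*3.142622 + (1-p)*0.000000] = 1.523440; exercise = 0.000000; V(0,0) = max -> 1.523440


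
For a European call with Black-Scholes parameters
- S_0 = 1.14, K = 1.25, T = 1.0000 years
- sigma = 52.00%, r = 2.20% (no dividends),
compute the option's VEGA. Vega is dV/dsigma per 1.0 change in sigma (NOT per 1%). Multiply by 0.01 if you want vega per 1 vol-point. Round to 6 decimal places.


Answer: Vega = 0.451246

Derivation:
d1 = 0.1251629059; d2 = -0.3948370941
phi(d1) = 0.3958296212; exp(-qT) = 1.0000000000; exp(-rT) = 0.9782402351
Vega = S * exp(-qT) * phi(d1) * sqrt(T) = 1.1400 * 1.0000000000 * 0.3958296212 * 1.0000000000 = 0.451246


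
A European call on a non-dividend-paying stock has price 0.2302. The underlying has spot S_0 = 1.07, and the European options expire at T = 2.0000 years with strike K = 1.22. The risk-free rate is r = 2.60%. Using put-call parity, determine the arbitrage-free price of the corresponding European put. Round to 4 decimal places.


Answer: Put price = 0.3184

Derivation:
Put-call parity: C - P = S_0 * exp(-qT) - K * exp(-rT).
S_0 * exp(-qT) = 1.0700 * 1.00000000 = 1.07000000
K * exp(-rT) = 1.2200 * 0.94932887 = 1.15818122
P = C - S*exp(-qT) + K*exp(-rT)
P = 0.2302 - 1.07000000 + 1.15818122 = 0.3184


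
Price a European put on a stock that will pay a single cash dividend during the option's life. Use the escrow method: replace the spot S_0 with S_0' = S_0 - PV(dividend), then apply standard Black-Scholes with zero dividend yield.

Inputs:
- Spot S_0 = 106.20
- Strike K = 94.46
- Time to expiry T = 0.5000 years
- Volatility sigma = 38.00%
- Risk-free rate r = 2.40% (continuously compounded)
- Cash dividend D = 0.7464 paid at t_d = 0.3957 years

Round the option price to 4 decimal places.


PV(D) = D * exp(-r * t_d) = 0.7464 * 0.99054815 = 0.73934514
S_0' = S_0 - PV(D) = 106.2000 - 0.73934514 = 105.46065486
d1 = (ln(S_0'/K) + (r + sigma^2/2)*T) / (sigma*sqrt(T)) = 0.58898824
d2 = d1 - sigma*sqrt(T) = 0.32028766
exp(-rT) = 0.98807171
N(-d1) = 0.27793458; N(-d2) = 0.37437514
P = K * exp(-rT) * N(-d2) - S_0' * N(-d1) = 94.4600 * 0.98807171 * 0.37437514 - 105.46065486 * 0.27793458 = 5.6305

Answer: Price = 5.6305


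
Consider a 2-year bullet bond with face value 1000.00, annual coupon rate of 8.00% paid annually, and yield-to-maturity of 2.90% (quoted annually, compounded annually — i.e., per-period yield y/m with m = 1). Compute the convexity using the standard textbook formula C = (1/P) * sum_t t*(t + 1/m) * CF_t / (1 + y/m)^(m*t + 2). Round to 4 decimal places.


Answer: Convexity = 5.3990

Derivation:
Coupon per period c = face * coupon_rate / m = 80.000000
Periods per year m = 1; per-period yield y/m = 0.029000
Number of cashflows N = 2
Cashflows (t years, CF_t, discount factor 1/(1+y/m)^(m*t), PV):
  t = 1.0000: CF_t = 80.000000, DF = 0.971817, PV = 77.745384
  t = 2.0000: CF_t = 1080.000000, DF = 0.944429, PV = 1019.983170
Price P = sum_t PV_t = 1097.728554
Convexity numerator sum_t t*(t + 1/m) * CF_t / (1+y/m)^(m*t + 2):
  t = 1.0000: term = 146.849969
  t = 2.0000: term = 5779.809265
Convexity = (1/P) * sum = 5926.659233 / 1097.728554 = 5.399021


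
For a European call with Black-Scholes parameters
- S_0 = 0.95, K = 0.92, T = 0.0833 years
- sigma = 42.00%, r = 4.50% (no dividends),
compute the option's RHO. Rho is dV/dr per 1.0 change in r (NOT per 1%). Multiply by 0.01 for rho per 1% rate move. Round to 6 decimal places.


d1 = 0.3562458505; d2 = 0.2350265451
phi(d1) = 0.3744136464; exp(-qT) = 1.0000000000; exp(-rT) = 0.9962585169
N(d2) = 0.5929059349
Rho = K*T*exp(-rT)*N(d2) = 0.9200 * 0.0833 * 0.9962585169 * 0.5929059349 = 0.045268

Answer: Rho = 0.045268


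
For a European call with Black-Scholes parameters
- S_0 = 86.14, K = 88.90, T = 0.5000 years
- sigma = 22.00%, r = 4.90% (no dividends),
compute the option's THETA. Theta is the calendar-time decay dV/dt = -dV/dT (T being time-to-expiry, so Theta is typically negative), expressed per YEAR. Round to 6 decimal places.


Answer: Theta = -7.260331

Derivation:
d1 = 0.0325380785; d2 = -0.1230254134
phi(d1) = 0.3987311509; exp(-qT) = 1.0000000000; exp(-rT) = 0.9757976889
Theta = -S*exp(-qT)*phi(d1)*sigma/(2*sqrt(T)) - r*K*exp(-rT)*N(d2) + q*S*exp(-qT)*N(d1)
N(d1) = 0.5129785251; N(d2) = 0.4510434869; sqrt(T) = 0.7071067812
Term 1 = -86.1400 * 1.0000000000 * 0.3987311509 * 0.2200 / (2 * 0.7071067812) = -5.3430927940
Term 2 = -0.0490 * 88.9000 * 0.9757976889 * 0.4510434869 = -1.9172380616
Term 3 = 0 (no dividend yield, q = 0)
Theta = -5.3430927940 + (-1.9172380616) + (0.0000000000) = -7.260331


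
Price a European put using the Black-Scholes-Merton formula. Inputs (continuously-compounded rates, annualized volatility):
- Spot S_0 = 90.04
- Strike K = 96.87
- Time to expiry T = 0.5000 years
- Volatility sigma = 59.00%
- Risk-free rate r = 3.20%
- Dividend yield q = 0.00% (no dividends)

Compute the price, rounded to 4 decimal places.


d1 = (ln(S/K) + (r - q + 0.5*sigma^2) * T) / (sigma * sqrt(T)) = 0.07169138
d2 = d1 - sigma * sqrt(T) = -0.34550162
exp(-rT) = 0.98412732; exp(-qT) = 1.00000000
P = K * exp(-rT) * N(-d2) - S_0 * exp(-qT) * N(-d1)
N(-d1) = 0.47142376; N(-d2) = 0.63514135
P = 96.8700 * 0.98412732 * 0.63514135 - 90.0400 * 1.00000000 * 0.47142376 = 18.1026

Answer: Price = 18.1026


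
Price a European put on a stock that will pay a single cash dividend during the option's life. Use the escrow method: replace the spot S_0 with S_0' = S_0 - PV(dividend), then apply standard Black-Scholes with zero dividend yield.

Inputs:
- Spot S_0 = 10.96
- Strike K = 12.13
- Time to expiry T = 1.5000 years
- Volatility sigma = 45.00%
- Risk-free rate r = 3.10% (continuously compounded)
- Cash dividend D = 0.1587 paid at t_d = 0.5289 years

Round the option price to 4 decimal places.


Answer: Price = 2.8360

Derivation:
PV(D) = D * exp(-r * t_d) = 0.1587 * 0.98373778 = 0.15611919
S_0' = S_0 - PV(D) = 10.9600 - 0.15611919 = 10.80388081
d1 = (ln(S_0'/K) + (r + sigma^2/2)*T) / (sigma*sqrt(T)) = 0.14987009
d2 = d1 - sigma*sqrt(T) = -0.40126510
exp(-rT) = 0.95456456
N(-d1) = 0.44043355; N(-d2) = 0.65588752
P = K * exp(-rT) * N(-d2) - S_0' * N(-d1) = 12.1300 * 0.95456456 * 0.65588752 - 10.80388081 * 0.44043355 = 2.8360


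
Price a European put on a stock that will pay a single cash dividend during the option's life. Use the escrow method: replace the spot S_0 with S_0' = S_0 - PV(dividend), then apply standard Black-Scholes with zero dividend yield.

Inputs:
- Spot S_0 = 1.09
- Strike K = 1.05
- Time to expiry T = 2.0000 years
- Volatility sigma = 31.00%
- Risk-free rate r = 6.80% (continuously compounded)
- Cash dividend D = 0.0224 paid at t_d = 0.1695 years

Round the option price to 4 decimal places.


PV(D) = D * exp(-r * t_d) = 0.0224 * 0.98854017 = 0.02214330
S_0' = S_0 - PV(D) = 1.0900 - 0.02214330 = 1.06785670
d1 = (ln(S_0'/K) + (r + sigma^2/2)*T) / (sigma*sqrt(T)) = 0.56788291
d2 = d1 - sigma*sqrt(T) = 0.12947671
exp(-rT) = 0.87284263
N(-d1) = 0.28505724; N(-d2) = 0.44849023
P = K * exp(-rT) * N(-d2) - S_0' * N(-d1) = 1.0500 * 0.87284263 * 0.44849023 - 1.06785670 * 0.28505724 = 0.1066

Answer: Price = 0.1066


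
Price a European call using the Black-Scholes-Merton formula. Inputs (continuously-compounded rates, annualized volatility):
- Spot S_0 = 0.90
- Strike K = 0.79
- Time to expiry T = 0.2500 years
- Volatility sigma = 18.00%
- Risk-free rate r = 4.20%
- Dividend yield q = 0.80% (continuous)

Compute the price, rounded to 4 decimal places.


d1 = (ln(S/K) + (r - q + 0.5*sigma^2) * T) / (sigma * sqrt(T)) = 1.58790909
d2 = d1 - sigma * sqrt(T) = 1.49790909
exp(-rT) = 0.98955493; exp(-qT) = 0.99800200
C = S_0 * exp(-qT) * N(d1) - K * exp(-rT) * N(d2)
N(d1) = 0.94384655; N(d2) = 0.93292156
C = 0.9000 * 0.99800200 * 0.94384655 - 0.7900 * 0.98955493 * 0.93292156 = 0.1185

Answer: Price = 0.1185


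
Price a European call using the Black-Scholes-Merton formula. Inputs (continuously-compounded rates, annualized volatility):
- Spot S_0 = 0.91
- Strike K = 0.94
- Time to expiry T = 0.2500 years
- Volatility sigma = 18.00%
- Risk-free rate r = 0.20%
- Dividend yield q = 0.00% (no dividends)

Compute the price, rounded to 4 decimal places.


d1 = (ln(S/K) + (r - q + 0.5*sigma^2) * T) / (sigma * sqrt(T)) = -0.30983640
d2 = d1 - sigma * sqrt(T) = -0.39983640
exp(-rT) = 0.99950012; exp(-qT) = 1.00000000
C = S_0 * exp(-qT) * N(d1) - K * exp(-rT) * N(d2)
N(d1) = 0.37834269; N(d2) = 0.34463851
C = 0.9100 * 1.00000000 * 0.37834269 - 0.9400 * 0.99950012 * 0.34463851 = 0.0205

Answer: Price = 0.0205


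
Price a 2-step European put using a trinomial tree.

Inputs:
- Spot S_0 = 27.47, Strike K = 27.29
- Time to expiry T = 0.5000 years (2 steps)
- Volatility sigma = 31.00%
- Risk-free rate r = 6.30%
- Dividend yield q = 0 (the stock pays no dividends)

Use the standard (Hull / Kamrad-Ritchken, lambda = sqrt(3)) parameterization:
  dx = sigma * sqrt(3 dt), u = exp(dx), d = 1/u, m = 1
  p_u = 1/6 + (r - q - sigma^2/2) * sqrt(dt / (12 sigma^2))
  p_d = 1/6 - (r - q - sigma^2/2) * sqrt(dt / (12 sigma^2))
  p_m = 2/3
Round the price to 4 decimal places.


dt = T/N = 0.250000; dx = sigma*sqrt(3*dt) = 0.268468
u = exp(dx) = 1.307959; d = 1/u = 0.764550
p_u = 0.173627, p_m = 0.666667, p_d = 0.159706
Discount per step: exp(-r*dt) = 0.984373
Stock lattice S(k, j) with j the centered position index:
  k=0: S(0,+0) = 27.4700
  k=1: S(1,-1) = 21.0022; S(1,+0) = 27.4700; S(1,+1) = 35.9296
  k=2: S(2,-2) = 16.0572; S(2,-1) = 21.0022; S(2,+0) = 27.4700; S(2,+1) = 35.9296; S(2,+2) = 46.9945
Terminal payoffs V(N, j) = max(K - S_T, 0):
  V(2,-2) = 11.232777; V(2,-1) = 6.287812; V(2,+0) = 0.000000; V(2,+1) = 0.000000; V(2,+2) = 0.000000
Backward induction: V(k, j) = exp(-r*dt) * [p_u * V(k+1, j+1) + p_m * V(k+1, j) + p_d * V(k+1, j-1)]
  V(1,-1) = exp(-r*dt) * [p_u*0.000000 + p_m*6.287812 + p_d*11.232777] = 5.892277
  V(1,+0) = exp(-r*dt) * [p_u*0.000000 + p_m*0.000000 + p_d*6.287812] = 0.988508
  V(1,+1) = exp(-r*dt) * [p_u*0.000000 + p_m*0.000000 + p_d*0.000000] = 0.000000
  V(0,+0) = exp(-r*dt) * [p_u*0.000000 + p_m*0.988508 + p_d*5.892277] = 1.575034

Answer: Price = V(0,0) = 1.5750


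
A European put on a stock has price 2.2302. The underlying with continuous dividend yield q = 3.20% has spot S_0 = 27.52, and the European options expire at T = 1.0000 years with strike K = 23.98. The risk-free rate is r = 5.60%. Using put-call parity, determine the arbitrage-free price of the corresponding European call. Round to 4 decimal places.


Put-call parity: C - P = S_0 * exp(-qT) - K * exp(-rT).
S_0 * exp(-qT) = 27.5200 * 0.96850658 = 26.65330114
K * exp(-rT) = 23.9800 * 0.94553914 = 22.67402848
C = P + S*exp(-qT) - K*exp(-rT)
C = 2.2302 + 26.65330114 - 22.67402848 = 6.2095

Answer: Call price = 6.2095


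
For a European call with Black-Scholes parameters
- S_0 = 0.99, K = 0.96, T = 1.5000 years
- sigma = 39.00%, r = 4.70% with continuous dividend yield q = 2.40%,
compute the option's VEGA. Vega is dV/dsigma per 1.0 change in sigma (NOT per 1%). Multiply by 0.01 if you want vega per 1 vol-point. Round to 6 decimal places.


Answer: Vega = 0.434853

Derivation:
d1 = 0.3754767528; d2 = -0.1021737470
phi(d1) = 0.3717885764; exp(-qT) = 0.9646402935; exp(-rT) = 0.9319277395
Vega = S * exp(-qT) * phi(d1) * sqrt(T) = 0.9900 * 0.9646402935 * 0.3717885764 * 1.2247448714 = 0.434853


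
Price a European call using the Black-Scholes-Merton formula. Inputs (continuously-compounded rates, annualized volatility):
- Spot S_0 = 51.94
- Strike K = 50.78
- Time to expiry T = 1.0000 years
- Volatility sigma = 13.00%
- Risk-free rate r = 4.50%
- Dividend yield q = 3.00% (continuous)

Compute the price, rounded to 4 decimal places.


d1 = (ln(S/K) + (r - q + 0.5*sigma^2) * T) / (sigma * sqrt(T)) = 0.35412792
d2 = d1 - sigma * sqrt(T) = 0.22412792
exp(-rT) = 0.95599748; exp(-qT) = 0.97044553
C = S_0 * exp(-qT) * N(d1) - K * exp(-rT) * N(d2)
N(d1) = 0.63837849; N(d2) = 0.58867112
C = 51.9400 * 0.97044553 * 0.63837849 - 50.7800 * 0.95599748 * 0.58867112 = 3.6001

Answer: Price = 3.6001


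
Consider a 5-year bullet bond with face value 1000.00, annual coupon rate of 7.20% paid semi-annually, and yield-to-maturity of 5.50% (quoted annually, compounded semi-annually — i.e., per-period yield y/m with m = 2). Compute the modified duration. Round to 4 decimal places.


Answer: Modified duration = 4.2001

Derivation:
Coupon per period c = face * coupon_rate / m = 36.000000
Periods per year m = 2; per-period yield y/m = 0.027500
Number of cashflows N = 10
Cashflows (t years, CF_t, discount factor 1/(1+y/m)^(m*t), PV):
  t = 0.5000: CF_t = 36.000000, DF = 0.973236, PV = 35.036496
  t = 1.0000: CF_t = 36.000000, DF = 0.947188, PV = 34.098780
  t = 1.5000: CF_t = 36.000000, DF = 0.921838, PV = 33.186160
  t = 2.0000: CF_t = 36.000000, DF = 0.897166, PV = 32.297966
  t = 2.5000: CF_t = 36.000000, DF = 0.873154, PV = 31.433544
  t = 3.0000: CF_t = 36.000000, DF = 0.849785, PV = 30.592257
  t = 3.5000: CF_t = 36.000000, DF = 0.827041, PV = 29.773486
  t = 4.0000: CF_t = 36.000000, DF = 0.804906, PV = 28.976629
  t = 4.5000: CF_t = 36.000000, DF = 0.783364, PV = 28.201099
  t = 5.0000: CF_t = 1036.000000, DF = 0.762398, PV = 789.844230
Price P = sum_t PV_t = 1073.440647
First compute Macaulay numerator sum_t t * PV_t:
  t * PV_t at t = 0.5000: 17.518248
  t * PV_t at t = 1.0000: 34.098780
  t * PV_t at t = 1.5000: 49.779241
  t * PV_t at t = 2.0000: 64.595933
  t * PV_t at t = 2.5000: 78.583860
  t * PV_t at t = 3.0000: 91.776771
  t * PV_t at t = 3.5000: 104.207201
  t * PV_t at t = 4.0000: 115.906515
  t * PV_t at t = 4.5000: 126.904943
  t * PV_t at t = 5.0000: 3949.221151
Macaulay duration D = 4632.592642 / 1073.440647 = 4.315649
Modified duration = D / (1 + y/m) = 4.315649 / (1 + 0.027500) = 4.200145


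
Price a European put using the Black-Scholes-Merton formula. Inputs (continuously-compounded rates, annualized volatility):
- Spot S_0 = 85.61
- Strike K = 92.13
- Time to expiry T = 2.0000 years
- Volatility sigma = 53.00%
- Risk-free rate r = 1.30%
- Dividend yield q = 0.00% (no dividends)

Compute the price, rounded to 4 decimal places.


d1 = (ln(S/K) + (r - q + 0.5*sigma^2) * T) / (sigma * sqrt(T)) = 0.31152920
d2 = d1 - sigma * sqrt(T) = -0.43800399
exp(-rT) = 0.97433509; exp(-qT) = 1.00000000
P = K * exp(-rT) * N(-d2) - S_0 * exp(-qT) * N(-d1)
N(-d1) = 0.37769917; N(-d2) = 0.66930830
P = 92.1300 * 0.97433509 * 0.66930830 - 85.6100 * 1.00000000 * 0.37769917 = 27.7460

Answer: Price = 27.7460


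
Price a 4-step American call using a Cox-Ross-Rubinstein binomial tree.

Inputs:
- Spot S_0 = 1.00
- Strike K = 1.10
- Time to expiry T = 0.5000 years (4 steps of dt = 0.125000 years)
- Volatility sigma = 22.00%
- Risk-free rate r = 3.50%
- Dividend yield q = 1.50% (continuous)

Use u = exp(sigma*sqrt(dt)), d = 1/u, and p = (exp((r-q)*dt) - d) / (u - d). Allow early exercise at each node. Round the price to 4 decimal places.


dt = T/N = 0.125000
u = exp(sigma*sqrt(dt)) = 1.080887; d = 1/u = 0.925166
p = (exp((r-q)*dt) - d) / (u - d) = 0.496639
Discount per step: exp(-r*dt) = 0.995635
Stock lattice S(k, i) with i counting down-moves:
  k=0: S(0,0) = 1.0000
  k=1: S(1,0) = 1.0809; S(1,1) = 0.9252
  k=2: S(2,0) = 1.1683; S(2,1) = 1.0000; S(2,2) = 0.8559
  k=3: S(3,0) = 1.2628; S(3,1) = 1.0809; S(3,2) = 0.9252; S(3,3) = 0.7919
  k=4: S(4,0) = 1.3650; S(4,1) = 1.1683; S(4,2) = 1.0000; S(4,3) = 0.8559; S(4,4) = 0.7326
Terminal payoffs V(N, i) = max(S_T - K, 0):
  V(4,0) = 0.264963; V(4,1) = 0.068316; V(4,2) = 0.000000; V(4,3) = 0.000000; V(4,4) = 0.000000
Backward induction: V(k, i) = exp(-r*dt) * [p * V(k+1, i) + (1-p) * V(k+1, i+1)]; then take max(V_cont, immediate exercise) for American.
  V(3,0) = exp(-r*dt) * [p*0.264963 + (1-p)*0.068316] = 0.165254; exercise = 0.162817; V(3,0) = max -> 0.165254
  V(3,1) = exp(-r*dt) * [p*0.068316 + (1-p)*0.000000] = 0.033780; exercise = 0.000000; V(3,1) = max -> 0.033780
  V(3,2) = exp(-r*dt) * [p*0.000000 + (1-p)*0.000000] = 0.000000; exercise = 0.000000; V(3,2) = max -> 0.000000
  V(3,3) = exp(-r*dt) * [p*0.000000 + (1-p)*0.000000] = 0.000000; exercise = 0.000000; V(3,3) = max -> 0.000000
  V(2,0) = exp(-r*dt) * [p*0.165254 + (1-p)*0.033780] = 0.098643; exercise = 0.068316; V(2,0) = max -> 0.098643
  V(2,1) = exp(-r*dt) * [p*0.033780 + (1-p)*0.000000] = 0.016703; exercise = 0.000000; V(2,1) = max -> 0.016703
  V(2,2) = exp(-r*dt) * [p*0.000000 + (1-p)*0.000000] = 0.000000; exercise = 0.000000; V(2,2) = max -> 0.000000
  V(1,0) = exp(-r*dt) * [p*0.098643 + (1-p)*0.016703] = 0.057147; exercise = 0.000000; V(1,0) = max -> 0.057147
  V(1,1) = exp(-r*dt) * [p*0.016703 + (1-p)*0.000000] = 0.008259; exercise = 0.000000; V(1,1) = max -> 0.008259
  V(0,0) = exp(-r*dt) * [p*0.057147 + (1-p)*0.008259] = 0.032397; exercise = 0.000000; V(0,0) = max -> 0.032397

Answer: Price = V(0,0) = 0.0324


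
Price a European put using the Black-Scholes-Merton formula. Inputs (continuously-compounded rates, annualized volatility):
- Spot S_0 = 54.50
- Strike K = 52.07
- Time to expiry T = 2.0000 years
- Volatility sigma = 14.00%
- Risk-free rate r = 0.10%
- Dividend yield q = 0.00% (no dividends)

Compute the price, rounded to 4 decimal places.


Answer: Price = 3.0512

Derivation:
d1 = (ln(S/K) + (r - q + 0.5*sigma^2) * T) / (sigma * sqrt(T)) = 0.33947052
d2 = d1 - sigma * sqrt(T) = 0.14148062
exp(-rT) = 0.99800200; exp(-qT) = 1.00000000
P = K * exp(-rT) * N(-d2) - S_0 * exp(-qT) * N(-d1)
N(-d1) = 0.36712765; N(-d2) = 0.44374513
P = 52.0700 * 0.99800200 * 0.44374513 - 54.5000 * 1.00000000 * 0.36712765 = 3.0512


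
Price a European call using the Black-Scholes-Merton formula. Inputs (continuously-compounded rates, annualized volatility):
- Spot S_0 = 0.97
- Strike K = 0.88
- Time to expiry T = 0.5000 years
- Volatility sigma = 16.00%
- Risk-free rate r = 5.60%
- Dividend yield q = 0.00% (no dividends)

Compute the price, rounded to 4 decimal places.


Answer: Price = 0.1213

Derivation:
d1 = (ln(S/K) + (r - q + 0.5*sigma^2) * T) / (sigma * sqrt(T)) = 1.16473006
d2 = d1 - sigma * sqrt(T) = 1.05159298
exp(-rT) = 0.97238837; exp(-qT) = 1.00000000
C = S_0 * exp(-qT) * N(d1) - K * exp(-rT) * N(d2)
N(d1) = 0.87793586; N(d2) = 0.85350683
C = 0.9700 * 1.00000000 * 0.87793586 - 0.8800 * 0.97238837 * 0.85350683 = 0.1213


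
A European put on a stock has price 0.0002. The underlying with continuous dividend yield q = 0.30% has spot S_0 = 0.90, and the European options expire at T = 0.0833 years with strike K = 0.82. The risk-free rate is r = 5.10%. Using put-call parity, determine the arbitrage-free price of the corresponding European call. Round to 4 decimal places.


Put-call parity: C - P = S_0 * exp(-qT) - K * exp(-rT).
S_0 * exp(-qT) = 0.9000 * 0.99975013 = 0.89977512
K * exp(-rT) = 0.8200 * 0.99576071 = 0.81652378
C = P + S*exp(-qT) - K*exp(-rT)
C = 0.0002 + 0.89977512 - 0.81652378 = 0.0835

Answer: Call price = 0.0835


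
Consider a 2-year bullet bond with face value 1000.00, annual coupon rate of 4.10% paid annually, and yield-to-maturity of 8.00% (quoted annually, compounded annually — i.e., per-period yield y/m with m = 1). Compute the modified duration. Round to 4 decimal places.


Answer: Modified duration = 1.8141

Derivation:
Coupon per period c = face * coupon_rate / m = 41.000000
Periods per year m = 1; per-period yield y/m = 0.080000
Number of cashflows N = 2
Cashflows (t years, CF_t, discount factor 1/(1+y/m)^(m*t), PV):
  t = 1.0000: CF_t = 41.000000, DF = 0.925926, PV = 37.962963
  t = 2.0000: CF_t = 1041.000000, DF = 0.857339, PV = 892.489712
Price P = sum_t PV_t = 930.452675
First compute Macaulay numerator sum_t t * PV_t:
  t * PV_t at t = 1.0000: 37.962963
  t * PV_t at t = 2.0000: 1784.979424
Macaulay duration D = 1822.942387 / 930.452675 = 1.959199
Modified duration = D / (1 + y/m) = 1.959199 / (1 + 0.080000) = 1.814074


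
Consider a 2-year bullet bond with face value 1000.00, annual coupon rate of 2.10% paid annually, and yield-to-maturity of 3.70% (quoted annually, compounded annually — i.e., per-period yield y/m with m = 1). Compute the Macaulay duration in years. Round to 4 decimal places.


Coupon per period c = face * coupon_rate / m = 21.000000
Periods per year m = 1; per-period yield y/m = 0.037000
Number of cashflows N = 2
Cashflows (t years, CF_t, discount factor 1/(1+y/m)^(m*t), PV):
  t = 1.0000: CF_t = 21.000000, DF = 0.964320, PV = 20.250723
  t = 2.0000: CF_t = 1021.000000, DF = 0.929913, PV = 949.441541
Price P = sum_t PV_t = 969.692264
Macaulay numerator sum_t t * PV_t:
  t * PV_t at t = 1.0000: 20.250723
  t * PV_t at t = 2.0000: 1898.883081
Macaulay duration D = (sum_t t * PV_t) / P = 1919.133804 / 969.692264 = 1.979116

Answer: Macaulay duration = 1.9791 years


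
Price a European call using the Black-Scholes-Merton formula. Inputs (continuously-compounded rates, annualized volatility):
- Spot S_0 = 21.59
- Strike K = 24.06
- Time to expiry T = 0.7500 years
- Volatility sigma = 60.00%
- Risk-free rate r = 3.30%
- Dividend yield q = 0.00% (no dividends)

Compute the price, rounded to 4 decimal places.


Answer: Price = 3.7359

Derivation:
d1 = (ln(S/K) + (r - q + 0.5*sigma^2) * T) / (sigma * sqrt(T)) = 0.09897618
d2 = d1 - sigma * sqrt(T) = -0.42063906
exp(-rT) = 0.97555377; exp(-qT) = 1.00000000
C = S_0 * exp(-qT) * N(d1) - K * exp(-rT) * N(d2)
N(d1) = 0.53942141; N(d2) = 0.33700933
C = 21.5900 * 1.00000000 * 0.53942141 - 24.0600 * 0.97555377 * 0.33700933 = 3.7359


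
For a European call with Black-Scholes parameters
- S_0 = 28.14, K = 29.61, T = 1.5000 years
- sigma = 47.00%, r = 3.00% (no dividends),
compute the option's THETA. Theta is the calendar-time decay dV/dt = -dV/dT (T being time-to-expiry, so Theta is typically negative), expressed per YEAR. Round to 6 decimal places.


d1 = 0.2775305052; d2 = -0.2980995843
phi(d1) = 0.3838704612; exp(-qT) = 1.0000000000; exp(-rT) = 0.9559974818
Theta = -S*exp(-qT)*phi(d1)*sigma/(2*sqrt(T)) - r*K*exp(-rT)*N(d2) + q*S*exp(-qT)*N(d1)
N(d1) = 0.6093136072; N(d2) = 0.3828135794; sqrt(T) = 1.2247448714
Term 1 = -28.1400 * 1.0000000000 * 0.3838704612 * 0.4700 / (2 * 1.2247448714) = -2.0726740990
Term 2 = -0.0300 * 29.6100 * 0.9559974818 * 0.3828135794 = -0.3250901009
Term 3 = 0 (no dividend yield, q = 0)
Theta = -2.0726740990 + (-0.3250901009) + (0.0000000000) = -2.397764

Answer: Theta = -2.397764


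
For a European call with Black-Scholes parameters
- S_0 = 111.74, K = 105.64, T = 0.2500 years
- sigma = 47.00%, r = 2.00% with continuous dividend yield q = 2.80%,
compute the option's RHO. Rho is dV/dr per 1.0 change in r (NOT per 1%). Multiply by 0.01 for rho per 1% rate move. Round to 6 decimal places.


Answer: Rho = 14.319938

Derivation:
d1 = 0.3478730068; d2 = 0.1128730068
phi(d1) = 0.3755189483; exp(-qT) = 0.9930244429; exp(-rT) = 0.9950124792
N(d2) = 0.5449343815
Rho = K*T*exp(-rT)*N(d2) = 105.6400 * 0.2500 * 0.9950124792 * 0.5449343815 = 14.319938


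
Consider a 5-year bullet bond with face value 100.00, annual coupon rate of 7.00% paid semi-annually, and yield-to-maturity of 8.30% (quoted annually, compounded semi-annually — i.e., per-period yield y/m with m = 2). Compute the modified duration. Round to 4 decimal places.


Coupon per period c = face * coupon_rate / m = 3.500000
Periods per year m = 2; per-period yield y/m = 0.041500
Number of cashflows N = 10
Cashflows (t years, CF_t, discount factor 1/(1+y/m)^(m*t), PV):
  t = 0.5000: CF_t = 3.500000, DF = 0.960154, PV = 3.360538
  t = 1.0000: CF_t = 3.500000, DF = 0.921895, PV = 3.226632
  t = 1.5000: CF_t = 3.500000, DF = 0.885161, PV = 3.098063
  t = 2.0000: CF_t = 3.500000, DF = 0.849890, PV = 2.974616
  t = 2.5000: CF_t = 3.500000, DF = 0.816025, PV = 2.856089
  t = 3.0000: CF_t = 3.500000, DF = 0.783510, PV = 2.742284
  t = 3.5000: CF_t = 3.500000, DF = 0.752290, PV = 2.633014
  t = 4.0000: CF_t = 3.500000, DF = 0.722314, PV = 2.528098
  t = 4.5000: CF_t = 3.500000, DF = 0.693532, PV = 2.427362
  t = 5.0000: CF_t = 103.500000, DF = 0.665897, PV = 68.920371
Price P = sum_t PV_t = 94.767066
First compute Macaulay numerator sum_t t * PV_t:
  t * PV_t at t = 0.5000: 1.680269
  t * PV_t at t = 1.0000: 3.226632
  t * PV_t at t = 1.5000: 4.647094
  t * PV_t at t = 2.0000: 5.949233
  t * PV_t at t = 2.5000: 7.140221
  t * PV_t at t = 3.0000: 8.226851
  t * PV_t at t = 3.5000: 9.215548
  t * PV_t at t = 4.0000: 10.112391
  t * PV_t at t = 4.5000: 10.923130
  t * PV_t at t = 5.0000: 344.601855
Macaulay duration D = 405.723225 / 94.767066 = 4.281268
Modified duration = D / (1 + y/m) = 4.281268 / (1 + 0.041500) = 4.110675

Answer: Modified duration = 4.1107


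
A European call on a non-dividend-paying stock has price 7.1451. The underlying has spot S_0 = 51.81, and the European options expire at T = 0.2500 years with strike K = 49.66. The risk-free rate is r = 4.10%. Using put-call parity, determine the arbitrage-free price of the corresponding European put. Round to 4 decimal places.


Put-call parity: C - P = S_0 * exp(-qT) - K * exp(-rT).
S_0 * exp(-qT) = 51.8100 * 1.00000000 = 51.81000000
K * exp(-rT) = 49.6600 * 0.98980235 = 49.15358481
P = C - S*exp(-qT) + K*exp(-rT)
P = 7.1451 - 51.81000000 + 49.15358481 = 4.4887

Answer: Put price = 4.4887


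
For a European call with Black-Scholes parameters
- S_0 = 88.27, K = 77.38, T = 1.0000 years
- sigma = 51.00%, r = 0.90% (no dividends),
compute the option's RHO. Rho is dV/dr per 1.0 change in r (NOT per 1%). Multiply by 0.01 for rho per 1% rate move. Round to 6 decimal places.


d1 = 0.5308273525; d2 = 0.0208273525
phi(d1) = 0.3465156234; exp(-qT) = 1.0000000000; exp(-rT) = 0.9910403788
N(d2) = 0.5083083108
Rho = K*T*exp(-rT)*N(d2) = 77.3800 * 1.0000 * 0.9910403788 * 0.5083083108 = 38.980489

Answer: Rho = 38.980489


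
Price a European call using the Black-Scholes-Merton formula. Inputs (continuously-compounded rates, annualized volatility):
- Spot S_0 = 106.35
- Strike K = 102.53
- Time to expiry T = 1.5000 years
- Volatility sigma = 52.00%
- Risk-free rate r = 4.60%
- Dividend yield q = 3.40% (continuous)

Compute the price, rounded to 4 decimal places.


Answer: Price = 27.3504

Derivation:
d1 = (ln(S/K) + (r - q + 0.5*sigma^2) * T) / (sigma * sqrt(T)) = 0.40413457
d2 = d1 - sigma * sqrt(T) = -0.23273277
exp(-rT) = 0.93332668; exp(-qT) = 0.95027867
C = S_0 * exp(-qT) * N(d1) - K * exp(-rT) * N(d2)
N(d1) = 0.65694312; N(d2) = 0.40798446
C = 106.3500 * 0.95027867 * 0.65694312 - 102.5300 * 0.93332668 * 0.40798446 = 27.3504


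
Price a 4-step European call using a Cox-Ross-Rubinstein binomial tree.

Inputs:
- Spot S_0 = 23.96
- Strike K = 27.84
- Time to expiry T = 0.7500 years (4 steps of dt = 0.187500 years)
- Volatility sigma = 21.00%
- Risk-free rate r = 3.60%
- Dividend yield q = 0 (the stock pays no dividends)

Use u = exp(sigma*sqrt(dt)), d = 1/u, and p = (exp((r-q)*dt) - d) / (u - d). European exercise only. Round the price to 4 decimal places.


dt = T/N = 0.187500
u = exp(sigma*sqrt(dt)) = 1.095195; d = 1/u = 0.913079
p = (exp((r-q)*dt) - d) / (u - d) = 0.514472
Discount per step: exp(-r*dt) = 0.993273
Stock lattice S(k, i) with i counting down-moves:
  k=0: S(0,0) = 23.9600
  k=1: S(1,0) = 26.2409; S(1,1) = 21.8774
  k=2: S(2,0) = 28.7389; S(2,1) = 23.9600; S(2,2) = 19.9758
  k=3: S(3,0) = 31.4747; S(3,1) = 26.2409; S(3,2) = 21.8774; S(3,3) = 18.2395
  k=4: S(4,0) = 34.4709; S(4,1) = 28.7389; S(4,2) = 23.9600; S(4,3) = 19.9758; S(4,4) = 16.6541
Terminal payoffs V(N, i) = max(S_T - K, 0):
  V(4,0) = 6.630933; V(4,1) = 0.898886; V(4,2) = 0.000000; V(4,3) = 0.000000; V(4,4) = 0.000000
Backward induction: V(k, i) = exp(-r*dt) * [p * V(k+1, i) + (1-p) * V(k+1, i+1)].
  V(3,0) = exp(-r*dt) * [p*6.630933 + (1-p)*0.898886] = 3.821979
  V(3,1) = exp(-r*dt) * [p*0.898886 + (1-p)*0.000000] = 0.459341
  V(3,2) = exp(-r*dt) * [p*0.000000 + (1-p)*0.000000] = 0.000000
  V(3,3) = exp(-r*dt) * [p*0.000000 + (1-p)*0.000000] = 0.000000
  V(2,0) = exp(-r*dt) * [p*3.821979 + (1-p)*0.459341] = 2.174596
  V(2,1) = exp(-r*dt) * [p*0.459341 + (1-p)*0.000000] = 0.234728
  V(2,2) = exp(-r*dt) * [p*0.000000 + (1-p)*0.000000] = 0.000000
  V(1,0) = exp(-r*dt) * [p*2.174596 + (1-p)*0.234728] = 1.224443
  V(1,1) = exp(-r*dt) * [p*0.234728 + (1-p)*0.000000] = 0.119949
  V(0,0) = exp(-r*dt) * [p*1.224443 + (1-p)*0.119949] = 0.683551

Answer: Price = V(0,0) = 0.6836


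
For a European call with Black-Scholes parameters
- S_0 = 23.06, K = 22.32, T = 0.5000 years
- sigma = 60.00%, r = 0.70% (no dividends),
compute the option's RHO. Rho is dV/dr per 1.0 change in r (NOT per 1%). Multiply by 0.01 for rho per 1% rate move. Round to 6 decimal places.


Answer: Rho = 4.998540

Derivation:
d1 = 0.2972591521; d2 = -0.1270049166
phi(d1) = 0.3817001085; exp(-qT) = 1.0000000000; exp(-rT) = 0.9965061179
N(d2) = 0.4494682536
Rho = K*T*exp(-rT)*N(d2) = 22.3200 * 0.5000 * 0.9965061179 * 0.4494682536 = 4.998540


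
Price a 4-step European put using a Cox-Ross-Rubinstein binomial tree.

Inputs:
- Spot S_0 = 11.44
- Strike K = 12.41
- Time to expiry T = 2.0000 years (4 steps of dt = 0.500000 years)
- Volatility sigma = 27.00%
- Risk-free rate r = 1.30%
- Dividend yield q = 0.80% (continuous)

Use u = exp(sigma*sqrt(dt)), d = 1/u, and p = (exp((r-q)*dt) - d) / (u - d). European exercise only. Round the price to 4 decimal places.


Answer: Price = V(0,0) = 2.2444

Derivation:
dt = T/N = 0.500000
u = exp(sigma*sqrt(dt)) = 1.210361; d = 1/u = 0.826200
p = (exp((r-q)*dt) - d) / (u - d) = 0.458931
Discount per step: exp(-r*dt) = 0.993521
Stock lattice S(k, i) with i counting down-moves:
  k=0: S(0,0) = 11.4400
  k=1: S(1,0) = 13.8465; S(1,1) = 9.4517
  k=2: S(2,0) = 16.7593; S(2,1) = 11.4400; S(2,2) = 7.8090
  k=3: S(3,0) = 20.2848; S(3,1) = 13.8465; S(3,2) = 9.4517; S(3,3) = 6.4518
  k=4: S(4,0) = 24.5520; S(4,1) = 16.7593; S(4,2) = 11.4400; S(4,3) = 7.8090; S(4,4) = 5.3305
Terminal payoffs V(N, i) = max(K - S_T, 0):
  V(4,0) = 0.000000; V(4,1) = 0.000000; V(4,2) = 0.970000; V(4,3) = 4.600989; V(4,4) = 7.079523
Backward induction: V(k, i) = exp(-r*dt) * [p * V(k+1, i) + (1-p) * V(k+1, i+1)].
  V(3,0) = exp(-r*dt) * [p*0.000000 + (1-p)*0.000000] = 0.000000
  V(3,1) = exp(-r*dt) * [p*0.000000 + (1-p)*0.970000] = 0.521437
  V(3,2) = exp(-r*dt) * [p*0.970000 + (1-p)*4.600989] = 2.915604
  V(3,3) = exp(-r*dt) * [p*4.600989 + (1-p)*7.079523] = 5.903550
  V(2,0) = exp(-r*dt) * [p*0.000000 + (1-p)*0.521437] = 0.280306
  V(2,1) = exp(-r*dt) * [p*0.521437 + (1-p)*2.915604] = 1.805076
  V(2,2) = exp(-r*dt) * [p*2.915604 + (1-p)*5.903550] = 4.502926
  V(1,0) = exp(-r*dt) * [p*0.280306 + (1-p)*1.805076] = 1.098151
  V(1,1) = exp(-r*dt) * [p*1.805076 + (1-p)*4.502926] = 3.243648
  V(0,0) = exp(-r*dt) * [p*1.098151 + (1-p)*3.243648] = 2.244378


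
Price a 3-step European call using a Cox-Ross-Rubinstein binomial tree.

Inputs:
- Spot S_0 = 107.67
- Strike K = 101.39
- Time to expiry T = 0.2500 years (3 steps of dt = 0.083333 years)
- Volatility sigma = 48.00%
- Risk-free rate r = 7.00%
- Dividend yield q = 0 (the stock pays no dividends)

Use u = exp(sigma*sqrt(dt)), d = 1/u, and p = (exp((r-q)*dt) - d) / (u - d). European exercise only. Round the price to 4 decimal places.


dt = T/N = 0.083333
u = exp(sigma*sqrt(dt)) = 1.148623; d = 1/u = 0.870607
p = (exp((r-q)*dt) - d) / (u - d) = 0.486458
Discount per step: exp(-r*dt) = 0.994184
Stock lattice S(k, i) with i counting down-moves:
  k=0: S(0,0) = 107.6700
  k=1: S(1,0) = 123.6723; S(1,1) = 93.7383
  k=2: S(2,0) = 142.0528; S(2,1) = 107.6700; S(2,2) = 81.6093
  k=3: S(3,0) = 163.1652; S(3,1) = 123.6723; S(3,2) = 93.7383; S(3,3) = 71.0496
Terminal payoffs V(N, i) = max(S_T - K, 0):
  V(3,0) = 61.775201; V(3,1) = 22.282267; V(3,2) = 0.000000; V(3,3) = 0.000000
Backward induction: V(k, i) = exp(-r*dt) * [p * V(k+1, i) + (1-p) * V(k+1, i+1)].
  V(2,0) = exp(-r*dt) * [p*61.775201 + (1-p)*22.282267] = 41.252563
  V(2,1) = exp(-r*dt) * [p*22.282267 + (1-p)*0.000000] = 10.776333
  V(2,2) = exp(-r*dt) * [p*0.000000 + (1-p)*0.000000] = 0.000000
  V(1,0) = exp(-r*dt) * [p*41.252563 + (1-p)*10.776333] = 25.452820
  V(1,1) = exp(-r*dt) * [p*10.776333 + (1-p)*0.000000] = 5.211739
  V(0,0) = exp(-r*dt) * [p*25.452820 + (1-p)*5.211739] = 14.970584

Answer: Price = V(0,0) = 14.9706


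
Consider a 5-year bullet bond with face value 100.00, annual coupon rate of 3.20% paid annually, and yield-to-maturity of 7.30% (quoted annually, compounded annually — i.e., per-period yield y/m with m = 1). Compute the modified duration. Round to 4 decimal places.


Coupon per period c = face * coupon_rate / m = 3.200000
Periods per year m = 1; per-period yield y/m = 0.073000
Number of cashflows N = 5
Cashflows (t years, CF_t, discount factor 1/(1+y/m)^(m*t), PV):
  t = 1.0000: CF_t = 3.200000, DF = 0.931966, PV = 2.982293
  t = 2.0000: CF_t = 3.200000, DF = 0.868561, PV = 2.779397
  t = 3.0000: CF_t = 3.200000, DF = 0.809470, PV = 2.590304
  t = 4.0000: CF_t = 3.200000, DF = 0.754399, PV = 2.414077
  t = 5.0000: CF_t = 103.200000, DF = 0.703075, PV = 72.557296
Price P = sum_t PV_t = 83.323366
First compute Macaulay numerator sum_t t * PV_t:
  t * PV_t at t = 1.0000: 2.982293
  t * PV_t at t = 2.0000: 5.558793
  t * PV_t at t = 3.0000: 7.770913
  t * PV_t at t = 4.0000: 9.656307
  t * PV_t at t = 5.0000: 362.786478
Macaulay duration D = 388.754785 / 83.323366 = 4.665615
Modified duration = D / (1 + y/m) = 4.665615 / (1 + 0.073000) = 4.348197

Answer: Modified duration = 4.3482


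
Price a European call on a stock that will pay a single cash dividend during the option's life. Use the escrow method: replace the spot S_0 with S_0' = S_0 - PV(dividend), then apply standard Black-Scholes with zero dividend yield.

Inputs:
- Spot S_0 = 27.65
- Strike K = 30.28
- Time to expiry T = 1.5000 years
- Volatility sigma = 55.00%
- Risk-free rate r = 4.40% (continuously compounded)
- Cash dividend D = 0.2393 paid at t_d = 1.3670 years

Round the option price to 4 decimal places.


PV(D) = D * exp(-r * t_d) = 0.2393 * 0.94162516 = 0.22533090
S_0' = S_0 - PV(D) = 27.6500 - 0.22533090 = 27.42466910
d1 = (ln(S_0'/K) + (r + sigma^2/2)*T) / (sigma*sqrt(T)) = 0.28774900
d2 = d1 - sigma*sqrt(T) = -0.38586068
exp(-rT) = 0.93613086
N(d1) = 0.61323056; N(d2) = 0.34979993
C = S_0' * N(d1) - K * exp(-rT) * N(d2) = 27.42466910 * 0.61323056 - 30.2800 * 0.93613086 * 0.34979993 = 6.9022

Answer: Price = 6.9022


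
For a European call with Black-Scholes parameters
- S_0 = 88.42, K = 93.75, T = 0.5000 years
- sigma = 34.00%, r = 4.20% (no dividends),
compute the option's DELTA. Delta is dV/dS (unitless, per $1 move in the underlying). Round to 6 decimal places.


d1 = -0.0359105279; d2 = -0.2763268335
phi(d1) = 0.3986851321; exp(-qT) = 1.0000000000; exp(-rT) = 0.9792189646
N(d1) = 0.4856768506
Delta = exp(-qT) * N(d1) = 1.0000000000 * 0.4856768506 = 0.485677

Answer: Delta = 0.485677


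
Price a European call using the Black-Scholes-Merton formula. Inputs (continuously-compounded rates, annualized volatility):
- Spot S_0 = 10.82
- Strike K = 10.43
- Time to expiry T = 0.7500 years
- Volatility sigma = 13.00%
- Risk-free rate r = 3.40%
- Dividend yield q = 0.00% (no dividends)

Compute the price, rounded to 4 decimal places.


d1 = (ln(S/K) + (r - q + 0.5*sigma^2) * T) / (sigma * sqrt(T)) = 0.60886031
d2 = d1 - sigma * sqrt(T) = 0.49627701
exp(-rT) = 0.97482238; exp(-qT) = 1.00000000
C = S_0 * exp(-qT) * N(d1) - K * exp(-rT) * N(d2)
N(d1) = 0.72869148; N(d2) = 0.69015051
C = 10.8200 * 1.00000000 * 0.72869148 - 10.4300 * 0.97482238 * 0.69015051 = 0.8674

Answer: Price = 0.8674


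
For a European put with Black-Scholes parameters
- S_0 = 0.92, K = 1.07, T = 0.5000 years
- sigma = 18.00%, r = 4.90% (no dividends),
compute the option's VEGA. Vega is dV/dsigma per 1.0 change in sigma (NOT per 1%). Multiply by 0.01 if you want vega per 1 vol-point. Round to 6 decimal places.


d1 = -0.9305545465; d2 = -1.0578337671
phi(d1) = 0.2587470294; exp(-qT) = 1.0000000000; exp(-rT) = 0.9757976889
Vega = S * exp(-qT) * phi(d1) * sqrt(T) = 0.9200 * 1.0000000000 * 0.2587470294 * 0.7071067812 = 0.168325

Answer: Vega = 0.168325


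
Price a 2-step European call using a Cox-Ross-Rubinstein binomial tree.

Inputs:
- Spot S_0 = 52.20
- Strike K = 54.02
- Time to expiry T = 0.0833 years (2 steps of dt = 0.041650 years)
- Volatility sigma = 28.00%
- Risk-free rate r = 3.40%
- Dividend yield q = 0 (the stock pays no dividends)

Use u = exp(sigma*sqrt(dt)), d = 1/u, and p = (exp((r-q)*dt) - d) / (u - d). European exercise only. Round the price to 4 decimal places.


dt = T/N = 0.041650
u = exp(sigma*sqrt(dt)) = 1.058808; d = 1/u = 0.944459
p = (exp((r-q)*dt) - d) / (u - d) = 0.498111
Discount per step: exp(-r*dt) = 0.998585
Stock lattice S(k, i) with i counting down-moves:
  k=0: S(0,0) = 52.2000
  k=1: S(1,0) = 55.2698; S(1,1) = 49.3007
  k=2: S(2,0) = 58.5200; S(2,1) = 52.2000; S(2,2) = 46.5625
Terminal payoffs V(N, i) = max(S_T - K, 0):
  V(2,0) = 4.500034; V(2,1) = 0.000000; V(2,2) = 0.000000
Backward induction: V(k, i) = exp(-r*dt) * [p * V(k+1, i) + (1-p) * V(k+1, i+1)].
  V(1,0) = exp(-r*dt) * [p*4.500034 + (1-p)*0.000000] = 2.238344
  V(1,1) = exp(-r*dt) * [p*0.000000 + (1-p)*0.000000] = 0.000000
  V(0,0) = exp(-r*dt) * [p*2.238344 + (1-p)*0.000000] = 1.113366

Answer: Price = V(0,0) = 1.1134


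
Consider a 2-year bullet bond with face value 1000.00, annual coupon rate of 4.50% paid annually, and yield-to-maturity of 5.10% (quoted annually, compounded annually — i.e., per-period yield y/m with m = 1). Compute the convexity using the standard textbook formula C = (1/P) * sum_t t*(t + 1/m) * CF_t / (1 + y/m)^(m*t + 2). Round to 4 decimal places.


Answer: Convexity = 5.2750

Derivation:
Coupon per period c = face * coupon_rate / m = 45.000000
Periods per year m = 1; per-period yield y/m = 0.051000
Number of cashflows N = 2
Cashflows (t years, CF_t, discount factor 1/(1+y/m)^(m*t), PV):
  t = 1.0000: CF_t = 45.000000, DF = 0.951475, PV = 42.816365
  t = 2.0000: CF_t = 1045.000000, DF = 0.905304, PV = 946.042960
Price P = sum_t PV_t = 988.859326
Convexity numerator sum_t t*(t + 1/m) * CF_t / (1+y/m)^(m*t + 2):
  t = 1.0000: term = 77.523677
  t = 2.0000: term = 5138.740379
Convexity = (1/P) * sum = 5216.264056 / 988.859326 = 5.275031
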